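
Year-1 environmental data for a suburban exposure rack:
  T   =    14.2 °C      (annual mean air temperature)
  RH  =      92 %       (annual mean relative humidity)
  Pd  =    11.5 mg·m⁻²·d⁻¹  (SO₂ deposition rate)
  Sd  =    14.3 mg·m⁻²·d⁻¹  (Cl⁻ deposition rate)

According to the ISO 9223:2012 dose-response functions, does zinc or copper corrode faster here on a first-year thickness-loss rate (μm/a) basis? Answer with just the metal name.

zinc: T>10 °C ⇒ hinge -0.071·(14.2−10) = -0.2982
  Pd branch = 0.0129·Pd^0.44·e^(0.046·RH+f) = 1.931 μm/a
  Cl⁻ term: 0.0175·14.3^0.57·exp(0.008·92+0.085·14.2) = 0.5564
  sum: 1.931 + 0.5564 → r_corr = 2.487 μm/a
copper: temperature factor f = -0.080·(4.2) = -0.3360
  Pd branch = 0.0053·Pd^0.26·e^(0.059·RH+f) = 1.627 μm/a
  Sd branch = 0.01025·Sd^0.27·e^(0.036·RH+0.049·T) = 1.157 μm/a
  r_corr = 1.627 + 1.157 = 2.784 μm/a
Ordering by μm/a: copper (2.78) > zinc (2.49)

copper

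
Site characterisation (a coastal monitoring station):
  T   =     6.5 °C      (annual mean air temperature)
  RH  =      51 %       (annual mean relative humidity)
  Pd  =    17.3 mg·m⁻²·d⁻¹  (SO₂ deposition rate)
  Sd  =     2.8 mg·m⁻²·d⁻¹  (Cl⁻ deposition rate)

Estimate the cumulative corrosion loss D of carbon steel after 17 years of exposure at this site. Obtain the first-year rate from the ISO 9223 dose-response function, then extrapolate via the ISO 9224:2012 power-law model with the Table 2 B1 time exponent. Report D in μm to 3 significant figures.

carbon steel: temperature factor f = +0.150·(-3.5) = -0.5250
  SO₂ term: 1.77·17.3^0.52·exp(0.02·51-0.5250) = 12.79
  Cl⁻ term: 0.102·2.8^0.62·exp(0.033·51+0.04·6.5) = 1.348
  r_corr = 12.79 + 1.348 = 14.13 μm/a
ISO 9224: D(t) = r_corr · t^b with b = 0.523 (carbon steel, B1)
  D(17) = 14.13 × 17^0.523 = 14.13 × 4.401 = 62.2 μm

D(17) = 62.2 μm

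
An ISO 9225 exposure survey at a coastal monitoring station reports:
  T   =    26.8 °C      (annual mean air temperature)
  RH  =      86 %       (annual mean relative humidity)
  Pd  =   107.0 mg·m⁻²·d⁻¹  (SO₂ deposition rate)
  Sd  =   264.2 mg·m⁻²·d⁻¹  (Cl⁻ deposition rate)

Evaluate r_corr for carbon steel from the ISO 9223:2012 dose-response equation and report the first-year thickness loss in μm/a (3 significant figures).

r_corr = 207 μm/a

carbon steel: f(T) = -0.054·(T−10) [T>10 °C] = -0.9072
  sulphur-dioxide contribution → 45.32 μm/a
  chloride contribution → 161.5 μm/a
  total first-year rate 206.9 μm/a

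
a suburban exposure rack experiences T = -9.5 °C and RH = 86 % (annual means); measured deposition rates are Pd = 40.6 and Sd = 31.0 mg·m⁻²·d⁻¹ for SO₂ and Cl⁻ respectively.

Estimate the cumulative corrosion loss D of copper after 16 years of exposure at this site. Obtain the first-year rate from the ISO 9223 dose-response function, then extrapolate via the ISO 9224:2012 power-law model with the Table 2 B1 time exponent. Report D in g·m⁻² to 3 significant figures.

D(16) = 31.3 g·m⁻²

copper: temperature factor f = +0.126·(-19.5) = -2.4570
  Pd branch = 0.0053·Pd^0.26·e^(0.059·RH+f) = 0.1901 μm/a
  Cl⁻ term: 0.01025·31.0^0.27·exp(0.036·86+0.049·-9.5) = 0.3596
  sum: 0.1901 + 0.3596 → r_corr = 0.5497 μm/a
ISO 9224: D(t) = r_corr · t^b with b = 0.667 (copper, B1)
  D(16) = 0.5497 × 16^0.667 = 0.5497 × 6.355 = 3.494 μm
  Mass loss = 3.494 μm × 8.96 g/cm³ = 31.3 g·m⁻²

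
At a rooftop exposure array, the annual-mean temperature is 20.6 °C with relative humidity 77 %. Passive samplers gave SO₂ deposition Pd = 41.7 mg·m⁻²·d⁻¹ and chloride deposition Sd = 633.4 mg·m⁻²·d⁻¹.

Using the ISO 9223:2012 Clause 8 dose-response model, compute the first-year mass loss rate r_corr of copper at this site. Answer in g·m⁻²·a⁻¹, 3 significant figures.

r_corr = 28.0 g·m⁻²·a⁻¹

copper: T>10 °C ⇒ hinge -0.080·(20.6−10) = -0.8480
  Pd branch = 0.0053·Pd^0.26·e^(0.059·RH+f) = 0.5626 μm/a
  Cl⁻ term: 0.01025·633.4^0.27·exp(0.036·77+0.049·20.6) = 2.567
  sum: 0.5626 + 2.567 → r_corr = 3.13 μm/a
Convert to mass loss: 3.13 μm/a × 8.96 g/cm³ = 28.04 g·m⁻²·a⁻¹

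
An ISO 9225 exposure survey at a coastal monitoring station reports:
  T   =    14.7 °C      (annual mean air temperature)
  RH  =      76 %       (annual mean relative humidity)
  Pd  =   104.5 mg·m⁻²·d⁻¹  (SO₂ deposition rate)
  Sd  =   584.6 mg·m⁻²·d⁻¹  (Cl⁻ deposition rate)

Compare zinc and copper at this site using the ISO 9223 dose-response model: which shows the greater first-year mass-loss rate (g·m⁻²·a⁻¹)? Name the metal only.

zinc: T>10 °C ⇒ hinge -0.071·(14.7−10) = -0.3337
  sulphur-dioxide contribution → 2.357 μm/a
  chloride contribution → 4.235 μm/a
  ⇒ r_corr(zinc) = 6.592 μm/a
  mass loss = 6.592 μm/a × 7.14 g/cm³ = 47.07 g·m⁻²·a⁻¹
copper: temperature factor f = -0.080·(4.7) = -0.3760
  sulphur-dioxide contribution → 1.08 μm/a
  chloride contribution → 1.815 μm/a
  ⇒ r_corr(copper) = 2.895 μm/a
  mass loss = 2.895 μm/a × 8.96 g/cm³ = 25.94 g·m⁻²·a⁻¹
Ordering by g·m⁻²·a⁻¹: zinc (47.1) > copper (25.9)

zinc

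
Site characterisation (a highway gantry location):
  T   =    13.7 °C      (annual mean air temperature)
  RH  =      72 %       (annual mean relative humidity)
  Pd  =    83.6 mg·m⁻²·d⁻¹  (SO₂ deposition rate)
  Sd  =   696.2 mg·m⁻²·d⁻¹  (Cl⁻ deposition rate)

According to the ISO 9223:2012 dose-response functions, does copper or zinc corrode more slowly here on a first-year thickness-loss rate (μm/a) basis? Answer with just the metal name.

copper: temperature factor f = -0.080·(3.7) = -0.2960
  SO₂ term: 0.0053·83.6^0.26·exp(0.059·72-0.2960) = 0.8717
  Cl⁻ term: 0.01025·696.2^0.27·exp(0.036·72+0.049·13.7) = 1.569
  sum: 0.8717 + 1.569 → r_corr = 2.44 μm/a
zinc: temperature factor f = -0.071·(3.7) = -0.2627
  SO₂ term: 0.0129·83.6^0.44·exp(0.046·72-0.2627) = 1.908
  Sd branch = 0.0175·Sd^0.57·e^(0.008·RH+0.085·T) = 4.162 μm/a
  sum: 1.908 + 4.162 → r_corr = 6.07 μm/a
Ordering by μm/a: zinc (6.07) > copper (2.44)

copper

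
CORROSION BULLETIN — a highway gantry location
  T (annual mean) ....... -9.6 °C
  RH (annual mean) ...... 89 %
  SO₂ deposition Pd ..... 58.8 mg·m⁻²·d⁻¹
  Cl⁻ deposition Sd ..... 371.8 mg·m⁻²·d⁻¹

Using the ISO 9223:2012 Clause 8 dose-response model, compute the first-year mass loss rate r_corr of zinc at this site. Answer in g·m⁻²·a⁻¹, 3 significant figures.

r_corr = 19.0 g·m⁻²·a⁻¹

zinc: temperature factor f = +0.038·(-19.6) = -0.7448
  SO₂ term: 0.0129·58.8^0.44·exp(0.046·89-0.7448) = 2.206
  Sd branch = 0.0175·Sd^0.57·e^(0.008·RH+0.085·T) = 0.4602 μm/a
  r_corr = 2.206 + 0.4602 = 2.666 μm/a
Convert to mass loss: 2.666 μm/a × 7.14 g/cm³ = 19.04 g·m⁻²·a⁻¹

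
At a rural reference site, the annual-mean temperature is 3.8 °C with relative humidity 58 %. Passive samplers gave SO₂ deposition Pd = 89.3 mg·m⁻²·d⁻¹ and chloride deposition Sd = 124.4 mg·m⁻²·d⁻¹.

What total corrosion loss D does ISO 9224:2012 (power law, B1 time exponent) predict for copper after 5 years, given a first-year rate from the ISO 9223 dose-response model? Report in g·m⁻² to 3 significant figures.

copper: temperature factor f = +0.126·(-6.2) = -0.7812
  sulphur-dioxide contribution → 0.239 μm/a
  chloride contribution → 0.3664 μm/a
  total first-year rate 0.6054 μm/a
Long-term exponent b (ISO 9224 Table 2, B1) = 0.667
  D(5) = 0.6054 × 5^0.667 = 0.6054 × 2.926 = 1.771 μm
  Mass loss = 1.771 μm × 8.96 g/cm³ = 15.87 g·m⁻²

D(5) = 15.9 g·m⁻²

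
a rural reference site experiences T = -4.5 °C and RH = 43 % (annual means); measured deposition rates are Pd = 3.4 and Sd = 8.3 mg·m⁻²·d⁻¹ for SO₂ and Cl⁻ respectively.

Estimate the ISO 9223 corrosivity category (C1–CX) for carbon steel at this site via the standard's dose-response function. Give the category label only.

carbon steel: f(T) = +0.150·(T−10) [T≤10 °C] = -2.1750
  Pd branch = 1.77·Pd^0.52·e^(0.02·RH+f) = 0.8979 μm/a
  Cl⁻ term: 0.102·8.3^0.62·exp(0.033·43+0.04·-4.5) = 1.308
  sum: 0.8979 + 1.308 → r_corr = 2.206 μm/a
Category bounds: 1.3…25 μm/a bracket r_corr ⇒ C2

C2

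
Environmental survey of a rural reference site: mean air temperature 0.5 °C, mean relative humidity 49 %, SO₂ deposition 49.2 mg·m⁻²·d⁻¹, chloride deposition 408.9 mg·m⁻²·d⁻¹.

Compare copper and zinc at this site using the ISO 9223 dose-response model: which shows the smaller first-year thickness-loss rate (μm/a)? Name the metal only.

copper

copper: f(T) = +0.126·(T−10) [T≤10 °C] = -1.1970
  Pd branch = 0.0053·Pd^0.26·e^(0.059·RH+f) = 0.07941 μm/a
  Sd branch = 0.01025·Sd^0.27·e^(0.036·RH+0.049·T) = 0.3109 μm/a
  r_corr = 0.07941 + 0.3109 = 0.3903 μm/a
zinc: temperature factor f = +0.038·(-9.5) = -0.3610
  Pd branch = 0.0129·Pd^0.44·e^(0.046·RH+f) = 0.4755 μm/a
  Sd branch = 0.0175·Sd^0.57·e^(0.008·RH+0.085·T) = 0.8325 μm/a
  sum: 0.4755 + 0.8325 → r_corr = 1.308 μm/a
Ordering by μm/a: zinc (1.31) > copper (0.39)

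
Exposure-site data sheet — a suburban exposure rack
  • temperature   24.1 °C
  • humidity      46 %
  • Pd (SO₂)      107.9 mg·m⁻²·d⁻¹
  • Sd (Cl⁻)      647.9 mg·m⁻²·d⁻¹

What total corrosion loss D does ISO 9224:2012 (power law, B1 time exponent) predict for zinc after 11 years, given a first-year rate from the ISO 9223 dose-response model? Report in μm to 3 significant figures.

zinc: temperature factor f = -0.071·(14.1) = -1.0011
  Pd branch = 0.0129·Pd^0.44·e^(0.046·RH+f) = 0.3085 μm/a
  Sd branch = 0.0175·Sd^0.57·e^(0.008·RH+0.085·T) = 7.854 μm/a
  sum: 0.3085 + 7.854 → r_corr = 8.162 μm/a
ISO 9224: D(t) = r_corr · t^b with b = 0.813 (zinc, B1)
  D(11) = 8.162 × 11^0.813 = 8.162 × 7.025 = 57.34 μm

D(11) = 57.3 μm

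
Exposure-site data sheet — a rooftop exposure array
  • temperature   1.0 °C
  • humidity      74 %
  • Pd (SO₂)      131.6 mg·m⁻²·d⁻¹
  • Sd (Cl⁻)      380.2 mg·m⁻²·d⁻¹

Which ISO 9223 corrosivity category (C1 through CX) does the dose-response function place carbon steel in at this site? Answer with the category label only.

carbon steel: f(T) = +0.150·(T−10) [T≤10 °C] = -1.3500
  sulphur-dioxide contribution → 25.49 μm/a
  chloride contribution → 48.54 μm/a
  ⇒ r_corr(carbon steel) = 74.04 μm/a
Category bounds: 50…80 μm/a bracket r_corr ⇒ C4

C4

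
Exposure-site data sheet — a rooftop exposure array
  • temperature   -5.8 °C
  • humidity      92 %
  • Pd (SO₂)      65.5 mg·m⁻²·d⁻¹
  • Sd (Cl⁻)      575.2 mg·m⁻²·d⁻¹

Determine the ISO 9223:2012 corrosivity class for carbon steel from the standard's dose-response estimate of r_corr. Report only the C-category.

C5

carbon steel: temperature factor f = +0.150·(-15.8) = -2.3700
  Pd branch = 1.77·Pd^0.52·e^(0.02·RH+f) = 9.167 μm/a
  Cl⁻ term: 0.102·575.2^0.62·exp(0.033·92+0.04·-5.8) = 86.59
  r_corr = 9.167 + 86.59 = 95.75 μm/a
ISO 9223 Table 2 (carbon steel): 80 < 95.8 ≤ 200 μm/a ⇒ C5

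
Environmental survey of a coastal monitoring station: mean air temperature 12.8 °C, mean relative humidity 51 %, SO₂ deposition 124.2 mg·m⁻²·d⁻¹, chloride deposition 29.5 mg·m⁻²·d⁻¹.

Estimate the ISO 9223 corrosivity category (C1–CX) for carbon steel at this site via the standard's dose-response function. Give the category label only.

C4

carbon steel: T>10 °C ⇒ hinge -0.054·(12.8−10) = -0.1512
  SO₂ term: 1.77·124.2^0.52·exp(0.02·51-0.1512) = 51.79
  Sd branch = 0.102·Sd^0.62·e^(0.033·RH+0.04·T) = 7.467 μm/a
  r_corr = 51.79 + 7.467 = 59.26 μm/a
Category bounds: 50…80 μm/a bracket r_corr ⇒ C4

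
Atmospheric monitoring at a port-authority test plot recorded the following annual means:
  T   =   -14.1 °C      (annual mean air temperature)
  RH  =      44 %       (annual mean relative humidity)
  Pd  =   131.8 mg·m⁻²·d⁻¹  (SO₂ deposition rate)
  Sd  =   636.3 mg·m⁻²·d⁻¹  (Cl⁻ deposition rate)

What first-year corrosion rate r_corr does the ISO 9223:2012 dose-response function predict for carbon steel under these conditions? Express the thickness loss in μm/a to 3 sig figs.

carbon steel: T≤10 °C ⇒ hinge +0.150·(-14.1−10) = -3.6150
  sulphur-dioxide contribution → 1.454 μm/a
  chloride contribution → 13.57 μm/a
  total first-year rate 15.02 μm/a

r_corr = 15.0 μm/a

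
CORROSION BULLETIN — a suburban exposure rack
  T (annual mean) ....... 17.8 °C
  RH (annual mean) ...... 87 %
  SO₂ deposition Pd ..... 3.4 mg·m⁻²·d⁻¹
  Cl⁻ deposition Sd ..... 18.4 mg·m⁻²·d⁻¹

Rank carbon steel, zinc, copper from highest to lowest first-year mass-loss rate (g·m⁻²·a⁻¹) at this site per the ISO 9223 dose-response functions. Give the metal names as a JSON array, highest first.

["carbon steel", "copper", "zinc"]

carbon steel: f(T) = -0.054·(T−10) [T>10 °C] = -0.4212
  Pd branch = 1.77·Pd^0.52·e^(0.02·RH+f) = 12.51 μm/a
  Cl⁻ term: 0.102·18.4^0.62·exp(0.033·87+0.04·17.8) = 22.33
  sum: 12.51 + 22.33 → r_corr = 34.83 μm/a
  mass loss = 34.83 μm/a × 7.85 g/cm³ = 273.4 g·m⁻²·a⁻¹
zinc: f(T) = -0.071·(T−10) [T>10 °C] = -0.5538
  Pd branch = 0.0129·Pd^0.44·e^(0.046·RH+f) = 0.695 μm/a
  Sd branch = 0.0175·Sd^0.57·e^(0.008·RH+0.085·T) = 0.8382 μm/a
  sum: 0.695 + 0.8382 → r_corr = 1.533 μm/a
  mass loss = 1.533 μm/a × 7.14 g/cm³ = 10.95 g·m⁻²·a⁻¹
copper: f(T) = -0.080·(T−10) [T>10 °C] = -0.6240
  SO₂ term: 0.0053·3.4^0.26·exp(0.059·87-0.6240) = 0.6618
  Cl⁻ term: 0.01025·18.4^0.27·exp(0.036·87+0.049·17.8) = 1.234
  sum: 0.6618 + 1.234 → r_corr = 1.895 μm/a
  mass loss = 1.895 μm/a × 8.96 g/cm³ = 16.98 g·m⁻²·a⁻¹
Ordering by g·m⁻²·a⁻¹: carbon steel (273) > copper (17) > zinc (10.9)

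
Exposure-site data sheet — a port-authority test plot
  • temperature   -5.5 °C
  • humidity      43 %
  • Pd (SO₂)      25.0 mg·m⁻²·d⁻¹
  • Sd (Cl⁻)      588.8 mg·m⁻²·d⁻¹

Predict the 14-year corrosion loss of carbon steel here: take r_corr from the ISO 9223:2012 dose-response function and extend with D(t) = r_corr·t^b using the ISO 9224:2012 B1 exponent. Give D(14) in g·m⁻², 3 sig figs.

D(14) = 619 g·m⁻²

carbon steel: temperature factor f = +0.150·(-15.5) = -2.3250
  SO₂ term: 1.77·25.0^0.52·exp(0.02·43-2.3250) = 2.181
  Sd branch = 0.102·Sd^0.62·e^(0.033·RH+0.04·T) = 17.65 μm/a
  sum: 2.181 + 17.65 → r_corr = 19.83 μm/a
Long-term exponent b (ISO 9224 Table 2, B1) = 0.523
  D(14) = 19.83 × 14^0.523 = 19.83 × 3.976 = 78.84 μm
  Mass loss = 78.84 μm × 7.85 g/cm³ = 618.9 g·m⁻²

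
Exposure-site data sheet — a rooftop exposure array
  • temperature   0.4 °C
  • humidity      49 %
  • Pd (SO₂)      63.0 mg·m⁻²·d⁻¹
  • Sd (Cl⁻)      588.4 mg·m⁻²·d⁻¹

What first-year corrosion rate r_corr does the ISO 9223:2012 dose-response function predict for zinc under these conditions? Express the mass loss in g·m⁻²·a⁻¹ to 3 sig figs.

r_corr = 11.0 g·m⁻²·a⁻¹

zinc: f(T) = +0.038·(T−10) [T≤10 °C] = -0.3648
  Pd branch = 0.0129·Pd^0.44·e^(0.046·RH+f) = 0.5282 μm/a
  Cl⁻ term: 0.0175·588.4^0.57·exp(0.008·49+0.085·0.4) = 1.016
  sum: 0.5282 + 1.016 → r_corr = 1.544 μm/a
Convert to mass loss: 1.544 μm/a × 7.14 g/cm³ = 11.02 g·m⁻²·a⁻¹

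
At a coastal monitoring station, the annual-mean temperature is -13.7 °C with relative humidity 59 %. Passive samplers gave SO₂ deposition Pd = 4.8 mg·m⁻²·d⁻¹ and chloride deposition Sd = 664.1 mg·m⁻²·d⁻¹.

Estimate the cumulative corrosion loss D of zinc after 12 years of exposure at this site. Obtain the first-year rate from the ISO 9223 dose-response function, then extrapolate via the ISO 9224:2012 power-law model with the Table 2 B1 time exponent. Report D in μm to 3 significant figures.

zinc: f(T) = +0.038·(T−10) [T≤10 °C] = -0.9006
  sulphur-dioxide contribution → 0.1577 μm/a
  chloride contribution → 0.3556 μm/a
  ⇒ r_corr(zinc) = 0.5133 μm/a
ISO 9224: D(t) = r_corr · t^b with b = 0.813 (zinc, B1)
  D(12) = 0.5133 × 12^0.813 = 0.5133 × 7.54 = 3.87 μm

D(12) = 3.87 μm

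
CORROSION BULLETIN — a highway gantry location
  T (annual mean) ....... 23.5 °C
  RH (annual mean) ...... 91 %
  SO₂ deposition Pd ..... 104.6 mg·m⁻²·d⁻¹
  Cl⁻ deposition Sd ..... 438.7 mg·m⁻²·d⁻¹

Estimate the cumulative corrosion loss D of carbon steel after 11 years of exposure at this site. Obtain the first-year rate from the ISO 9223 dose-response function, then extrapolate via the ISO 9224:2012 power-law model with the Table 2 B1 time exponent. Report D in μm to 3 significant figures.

D(11) = 1.01e+03 μm

carbon steel: T>10 °C ⇒ hinge -0.054·(23.5−10) = -0.7290
  Pd branch = 1.77·Pd^0.52·e^(0.02·RH+f) = 59.15 μm/a
  Sd branch = 0.102·Sd^0.62·e^(0.033·RH+0.04·T) = 228.6 μm/a
  sum: 59.15 + 228.6 → r_corr = 287.8 μm/a
ISO 9224: D(t) = r_corr · t^b with b = 0.523 (carbon steel, B1)
  D(11) = 287.8 × 11^0.523 = 287.8 × 3.505 = 1009 μm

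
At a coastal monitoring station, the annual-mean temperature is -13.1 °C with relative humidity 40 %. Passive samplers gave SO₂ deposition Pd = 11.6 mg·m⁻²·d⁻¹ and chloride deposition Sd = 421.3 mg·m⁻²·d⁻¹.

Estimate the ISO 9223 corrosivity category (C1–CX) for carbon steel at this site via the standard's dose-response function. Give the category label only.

C2

carbon steel: f(T) = +0.150·(T−10) [T≤10 °C] = -3.4650
  sulphur-dioxide contribution → 0.4407 μm/a
  chloride contribution → 9.584 μm/a
  ⇒ r_corr(carbon steel) = 10.02 μm/a
Category bounds: 1.3…25 μm/a bracket r_corr ⇒ C2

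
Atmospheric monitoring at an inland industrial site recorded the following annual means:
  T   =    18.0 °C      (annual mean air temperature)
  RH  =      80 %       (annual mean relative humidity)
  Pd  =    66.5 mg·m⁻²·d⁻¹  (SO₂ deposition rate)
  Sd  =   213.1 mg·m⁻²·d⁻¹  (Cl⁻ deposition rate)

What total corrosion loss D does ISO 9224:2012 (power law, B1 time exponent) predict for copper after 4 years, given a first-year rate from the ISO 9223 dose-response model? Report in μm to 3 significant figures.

copper: temperature factor f = -0.080·(8.0) = -0.6400
  Pd branch = 0.0053·Pd^0.26·e^(0.059·RH+f) = 0.9335 μm/a
  Sd branch = 0.01025·Sd^0.27·e^(0.036·RH+0.049·T) = 1.876 μm/a
  sum: 0.9335 + 1.876 → r_corr = 2.81 μm/a
Power-law: D(4) = r_corr · 4^0.667
  D(4) = 2.81 × 4^0.667 = 2.81 × 2.521 = 7.083 μm

D(4) = 7.08 μm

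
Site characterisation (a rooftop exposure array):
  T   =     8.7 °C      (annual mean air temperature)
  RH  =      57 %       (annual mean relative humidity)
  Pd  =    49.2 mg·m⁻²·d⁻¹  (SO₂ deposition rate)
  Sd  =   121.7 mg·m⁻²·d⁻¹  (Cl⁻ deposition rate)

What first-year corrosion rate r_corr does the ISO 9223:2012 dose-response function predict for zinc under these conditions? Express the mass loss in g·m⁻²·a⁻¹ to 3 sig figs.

r_corr = 13.1 g·m⁻²·a⁻¹

zinc: f(T) = +0.038·(T−10) [T≤10 °C] = -0.0494
  Pd branch = 0.0129·Pd^0.44·e^(0.046·RH+f) = 0.9383 μm/a
  Cl⁻ term: 0.0175·121.7^0.57·exp(0.008·57+0.085·8.7) = 0.893
  r_corr = 0.9383 + 0.893 = 1.831 μm/a
Convert to mass loss: 1.831 μm/a × 7.14 g/cm³ = 13.08 g·m⁻²·a⁻¹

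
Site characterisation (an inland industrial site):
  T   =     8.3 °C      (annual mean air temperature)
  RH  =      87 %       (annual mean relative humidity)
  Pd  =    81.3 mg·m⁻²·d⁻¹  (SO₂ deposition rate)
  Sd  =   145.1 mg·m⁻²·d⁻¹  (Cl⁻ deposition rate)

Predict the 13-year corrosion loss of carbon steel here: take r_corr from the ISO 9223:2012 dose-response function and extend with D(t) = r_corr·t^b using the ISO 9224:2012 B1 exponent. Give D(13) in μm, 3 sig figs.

carbon steel: T≤10 °C ⇒ hinge +0.150·(8.3−10) = -0.2550
  Pd branch = 1.77·Pd^0.52·e^(0.02·RH+f) = 76.94 μm/a
  Cl⁻ term: 0.102·145.1^0.62·exp(0.033·87+0.04·8.3) = 54.94
  r_corr = 76.94 + 54.94 = 131.9 μm/a
ISO 9224: D(t) = r_corr · t^b with b = 0.523 (carbon steel, B1)
  D(13) = 131.9 × 13^0.523 = 131.9 × 3.825 = 504.4 μm

D(13) = 504 μm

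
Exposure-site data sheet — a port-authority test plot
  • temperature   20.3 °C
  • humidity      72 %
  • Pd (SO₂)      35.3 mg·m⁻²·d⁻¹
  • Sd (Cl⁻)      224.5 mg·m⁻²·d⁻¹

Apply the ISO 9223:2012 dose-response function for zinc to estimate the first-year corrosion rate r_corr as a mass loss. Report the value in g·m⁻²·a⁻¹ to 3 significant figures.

zinc: T>10 °C ⇒ hinge -0.071·(20.3−10) = -0.7313
  SO₂ term: 0.0129·35.3^0.44·exp(0.046·72-0.7313) = 0.8173
  Sd branch = 0.0175·Sd^0.57·e^(0.008·RH+0.085·T) = 3.826 μm/a
  r_corr = 0.8173 + 3.826 = 4.643 μm/a
Convert to mass loss: 4.643 μm/a × 7.14 g/cm³ = 33.15 g·m⁻²·a⁻¹

r_corr = 33.2 g·m⁻²·a⁻¹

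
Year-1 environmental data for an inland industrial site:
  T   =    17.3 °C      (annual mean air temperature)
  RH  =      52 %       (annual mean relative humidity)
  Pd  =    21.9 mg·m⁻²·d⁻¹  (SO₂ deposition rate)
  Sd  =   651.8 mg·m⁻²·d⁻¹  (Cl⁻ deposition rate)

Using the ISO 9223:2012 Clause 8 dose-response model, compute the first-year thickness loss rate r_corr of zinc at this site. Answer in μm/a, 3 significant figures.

r_corr = 4.97 μm/a

zinc: temperature factor f = -0.071·(7.3) = -0.5183
  SO₂ term: 0.0129·21.9^0.44·exp(0.046·52-0.5183) = 0.3267
  Sd branch = 0.0175·Sd^0.57·e^(0.008·RH+0.085·T) = 4.639 μm/a
  sum: 0.3267 + 4.639 → r_corr = 4.965 μm/a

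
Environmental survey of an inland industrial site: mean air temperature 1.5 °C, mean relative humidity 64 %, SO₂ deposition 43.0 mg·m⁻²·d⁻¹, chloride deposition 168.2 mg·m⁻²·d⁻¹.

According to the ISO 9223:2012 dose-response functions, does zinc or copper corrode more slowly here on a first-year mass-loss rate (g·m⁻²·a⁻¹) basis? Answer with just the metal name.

copper

zinc: T≤10 °C ⇒ hinge +0.038·(1.5−10) = -0.3230
  SO₂ term: 0.0129·43.0^0.44·exp(0.046·64-0.3230) = 0.9281
  Sd branch = 0.0175·Sd^0.57·e^(0.008·RH+0.085·T) = 0.6159 μm/a
  r_corr = 0.9281 + 0.6159 = 1.544 μm/a
  mass loss = 1.544 μm/a × 7.14 g/cm³ = 11.02 g·m⁻²·a⁻¹
copper: temperature factor f = +0.126·(-8.5) = -1.0710
  Pd branch = 0.0053·Pd^0.26·e^(0.059·RH+f) = 0.2107 μm/a
  Sd branch = 0.01025·Sd^0.27·e^(0.036·RH+0.049·T) = 0.4408 μm/a
  sum: 0.2107 + 0.4408 → r_corr = 0.6515 μm/a
  mass loss = 0.6515 μm/a × 8.96 g/cm³ = 5.838 g·m⁻²·a⁻¹
Ordering by g·m⁻²·a⁻¹: zinc (11) > copper (5.84)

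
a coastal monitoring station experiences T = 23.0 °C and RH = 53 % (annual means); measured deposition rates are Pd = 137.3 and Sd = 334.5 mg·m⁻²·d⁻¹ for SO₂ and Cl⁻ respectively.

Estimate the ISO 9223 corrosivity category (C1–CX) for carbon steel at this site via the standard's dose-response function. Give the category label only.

C5

carbon steel: temperature factor f = -0.054·(13.0) = -0.7020
  sulphur-dioxide contribution → 32.74 μm/a
  chloride contribution → 54.06 μm/a
  total first-year rate 86.79 μm/a
ISO 9223 Table 2 (carbon steel): 80 < 86.8 ≤ 200 μm/a ⇒ C5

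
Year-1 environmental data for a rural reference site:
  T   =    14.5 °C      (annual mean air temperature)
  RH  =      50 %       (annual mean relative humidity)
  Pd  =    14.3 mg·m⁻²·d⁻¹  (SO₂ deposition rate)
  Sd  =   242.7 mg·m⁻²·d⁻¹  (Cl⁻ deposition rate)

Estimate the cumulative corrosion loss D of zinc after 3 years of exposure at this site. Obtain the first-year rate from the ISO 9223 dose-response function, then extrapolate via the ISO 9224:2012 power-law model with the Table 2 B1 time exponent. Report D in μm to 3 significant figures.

zinc: T>10 °C ⇒ hinge -0.071·(14.5−10) = -0.3195
  SO₂ term: 0.0129·14.3^0.44·exp(0.046·50-0.3195) = 0.3013
  Sd branch = 0.0175·Sd^0.57·e^(0.008·RH+0.085·T) = 2.049 μm/a
  sum: 0.3013 + 2.049 → r_corr = 2.35 μm/a
ISO 9224: D(t) = r_corr · t^b with b = 0.813 (zinc, B1)
  D(3) = 2.35 × 3^0.813 = 2.35 × 2.443 = 5.741 μm

D(3) = 5.74 μm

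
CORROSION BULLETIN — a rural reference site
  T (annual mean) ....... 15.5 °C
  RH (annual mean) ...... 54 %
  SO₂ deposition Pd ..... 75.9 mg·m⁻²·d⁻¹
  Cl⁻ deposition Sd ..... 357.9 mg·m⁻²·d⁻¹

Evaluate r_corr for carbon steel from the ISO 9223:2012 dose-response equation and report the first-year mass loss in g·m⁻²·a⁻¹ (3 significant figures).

r_corr = 628 g·m⁻²·a⁻¹

carbon steel: T>10 °C ⇒ hinge -0.054·(15.5−10) = -0.2970
  SO₂ term: 1.77·75.9^0.52·exp(0.02·54-0.2970) = 36.79
  Sd branch = 0.102·Sd^0.62·e^(0.033·RH+0.04·T) = 43.16 μm/a
  sum: 36.79 + 43.16 → r_corr = 79.95 μm/a
Convert to mass loss: 79.95 μm/a × 7.85 g/cm³ = 627.6 g·m⁻²·a⁻¹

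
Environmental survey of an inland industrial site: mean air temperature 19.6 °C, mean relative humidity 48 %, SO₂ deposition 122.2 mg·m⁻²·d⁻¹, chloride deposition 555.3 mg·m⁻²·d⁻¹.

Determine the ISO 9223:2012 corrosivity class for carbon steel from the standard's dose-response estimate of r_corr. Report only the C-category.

C5

carbon steel: temperature factor f = -0.054·(9.6) = -0.5184
  SO₂ term: 1.77·122.2^0.52·exp(0.02·48-0.5184) = 33.5
  Sd branch = 0.102·Sd^0.62·e^(0.033·RH+0.04·T) = 54.78 μm/a
  sum: 33.5 + 54.78 → r_corr = 88.28 μm/a
ISO 9223 Table 2 (carbon steel): 80 < 88.3 ≤ 200 μm/a ⇒ C5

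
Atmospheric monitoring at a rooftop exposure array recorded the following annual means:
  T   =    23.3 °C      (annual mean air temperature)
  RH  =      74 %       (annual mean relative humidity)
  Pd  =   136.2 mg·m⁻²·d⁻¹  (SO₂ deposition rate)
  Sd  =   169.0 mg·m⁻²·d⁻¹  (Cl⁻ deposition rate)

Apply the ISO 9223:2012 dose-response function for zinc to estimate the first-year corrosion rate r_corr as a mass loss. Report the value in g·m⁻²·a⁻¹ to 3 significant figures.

r_corr = 39.8 g·m⁻²·a⁻¹

zinc: f(T) = -0.071·(T−10) [T>10 °C] = -0.9443
  SO₂ term: 0.0129·136.2^0.44·exp(0.046·74-0.9443) = 1.312
  Sd branch = 0.0175·Sd^0.57·e^(0.008·RH+0.085·T) = 4.267 μm/a
  sum: 1.312 + 4.267 → r_corr = 5.579 μm/a
Convert to mass loss: 5.579 μm/a × 7.14 g/cm³ = 39.83 g·m⁻²·a⁻¹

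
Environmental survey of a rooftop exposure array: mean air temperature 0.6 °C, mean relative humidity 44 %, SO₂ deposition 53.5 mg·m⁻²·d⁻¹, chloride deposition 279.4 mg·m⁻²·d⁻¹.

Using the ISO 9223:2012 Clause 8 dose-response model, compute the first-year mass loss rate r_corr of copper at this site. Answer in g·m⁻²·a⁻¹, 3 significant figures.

r_corr = 2.66 g·m⁻²·a⁻¹

copper: f(T) = +0.126·(T−10) [T≤10 °C] = -1.1844
  SO₂ term: 0.0053·53.5^0.26·exp(0.059·44-1.1844) = 0.06119
  Sd branch = 0.01025·Sd^0.27·e^(0.036·RH+0.049·T) = 0.2354 μm/a
  r_corr = 0.06119 + 0.2354 = 0.2966 μm/a
Convert to mass loss: 0.2966 μm/a × 8.96 g/cm³ = 2.658 g·m⁻²·a⁻¹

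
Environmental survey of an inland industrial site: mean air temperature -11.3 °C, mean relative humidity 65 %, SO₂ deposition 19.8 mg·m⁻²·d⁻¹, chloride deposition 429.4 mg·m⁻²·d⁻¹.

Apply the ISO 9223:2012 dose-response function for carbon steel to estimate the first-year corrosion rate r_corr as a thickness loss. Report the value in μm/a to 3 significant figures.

carbon steel: f(T) = +0.150·(T−10) [T≤10 °C] = -3.1950
  SO₂ term: 1.77·19.8^0.52·exp(0.02·65-3.1950) = 1.257
  Cl⁻ term: 0.102·429.4^0.62·exp(0.033·65+0.04·-11.3) = 23.78
  sum: 1.257 + 23.78 → r_corr = 25.04 μm/a

r_corr = 25.0 μm/a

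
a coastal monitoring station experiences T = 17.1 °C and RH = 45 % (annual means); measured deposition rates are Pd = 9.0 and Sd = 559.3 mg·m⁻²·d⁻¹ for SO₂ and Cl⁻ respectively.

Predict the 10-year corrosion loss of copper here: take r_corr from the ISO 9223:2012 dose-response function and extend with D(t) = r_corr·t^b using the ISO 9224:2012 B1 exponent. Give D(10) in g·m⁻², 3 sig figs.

D(10) = 30.6 g·m⁻²

copper: f(T) = -0.080·(T−10) [T>10 °C] = -0.5680
  SO₂ term: 0.0053·9.0^0.26·exp(0.059·45-0.5680) = 0.07564
  Sd branch = 0.01025·Sd^0.27·e^(0.036·RH+0.049·T) = 0.6608 μm/a
  r_corr = 0.07564 + 0.6608 = 0.7364 μm/a
Long-term exponent b (ISO 9224 Table 2, B1) = 0.667
  D(10) = 0.7364 × 10^0.667 = 0.7364 × 4.645 = 3.421 μm
  Mass loss = 3.421 μm × 8.96 g/cm³ = 30.65 g·m⁻²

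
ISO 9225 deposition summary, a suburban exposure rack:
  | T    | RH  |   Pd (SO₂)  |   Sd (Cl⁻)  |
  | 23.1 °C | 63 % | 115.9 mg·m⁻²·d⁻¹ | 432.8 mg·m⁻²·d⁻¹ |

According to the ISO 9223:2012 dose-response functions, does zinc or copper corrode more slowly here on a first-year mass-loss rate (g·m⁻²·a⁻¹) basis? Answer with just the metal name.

zinc: f(T) = -0.071·(T−10) [T>10 °C] = -0.9301
  sulphur-dioxide contribution → 0.7472 μm/a
  chloride contribution → 6.567 μm/a
  total first-year rate 7.314 μm/a
  mass loss = 7.314 μm/a × 7.14 g/cm³ = 52.22 g·m⁻²·a⁻¹
copper: temperature factor f = -0.080·(13.1) = -1.0480
  sulphur-dioxide contribution → 0.2631 μm/a
  chloride contribution → 1.582 μm/a
  total first-year rate 1.845 μm/a
  mass loss = 1.845 μm/a × 8.96 g/cm³ = 16.53 g·m⁻²·a⁻¹
Ordering by g·m⁻²·a⁻¹: zinc (52.2) > copper (16.5)

copper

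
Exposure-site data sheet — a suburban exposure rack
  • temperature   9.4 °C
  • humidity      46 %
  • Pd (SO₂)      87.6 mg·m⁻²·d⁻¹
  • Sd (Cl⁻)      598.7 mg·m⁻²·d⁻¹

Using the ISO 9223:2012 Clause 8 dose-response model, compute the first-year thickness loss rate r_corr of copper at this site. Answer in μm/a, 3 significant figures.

r_corr = 0.716 μm/a

copper: f(T) = +0.126·(T−10) [T≤10 °C] = -0.0756
  sulphur-dioxide contribution → 0.2372 μm/a
  chloride contribution → 0.4784 μm/a
  ⇒ r_corr(copper) = 0.7156 μm/a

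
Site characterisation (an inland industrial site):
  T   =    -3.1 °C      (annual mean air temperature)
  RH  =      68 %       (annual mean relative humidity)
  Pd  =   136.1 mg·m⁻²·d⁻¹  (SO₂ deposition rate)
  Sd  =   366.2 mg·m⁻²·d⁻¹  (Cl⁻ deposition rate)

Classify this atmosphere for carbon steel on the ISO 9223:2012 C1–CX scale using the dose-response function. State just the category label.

C3

carbon steel: temperature factor f = +0.150·(-13.1) = -1.9650
  sulphur-dioxide contribution → 12.44 μm/a
  chloride contribution → 33.02 μm/a
  total first-year rate 45.46 μm/a
45.5 μm/a falls in (25, 50] for carbon steel → category C3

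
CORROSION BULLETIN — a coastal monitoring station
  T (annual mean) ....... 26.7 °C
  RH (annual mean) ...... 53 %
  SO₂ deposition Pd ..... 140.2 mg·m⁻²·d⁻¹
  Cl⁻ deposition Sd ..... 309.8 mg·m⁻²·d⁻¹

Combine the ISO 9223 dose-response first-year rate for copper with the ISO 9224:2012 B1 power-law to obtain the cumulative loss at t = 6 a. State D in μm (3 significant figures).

copper: temperature factor f = -0.080·(16.7) = -1.3360
  Pd branch = 0.0053·Pd^0.26·e^(0.059·RH+f) = 0.1149 μm/a
  Sd branch = 0.01025·Sd^0.27·e^(0.036·RH+0.049·T) = 1.203 μm/a
  sum: 0.1149 + 1.203 → r_corr = 1.318 μm/a
ISO 9224: D(t) = r_corr · t^b with b = 0.667 (copper, B1)
  D(6) = 1.318 × 6^0.667 = 1.318 × 3.304 = 4.353 μm

D(6) = 4.35 μm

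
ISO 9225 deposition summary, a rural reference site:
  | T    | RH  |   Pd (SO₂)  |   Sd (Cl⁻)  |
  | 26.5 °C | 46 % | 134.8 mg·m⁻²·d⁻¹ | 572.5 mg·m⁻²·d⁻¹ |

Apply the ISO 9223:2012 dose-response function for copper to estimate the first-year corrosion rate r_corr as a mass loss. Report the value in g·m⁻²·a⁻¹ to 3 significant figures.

r_corr = 10.5 g·m⁻²·a⁻¹

copper: T>10 °C ⇒ hinge -0.080·(26.5−10) = -1.3200
  sulphur-dioxide contribution → 0.07645 μm/a
  chloride contribution → 1.093 μm/a
  ⇒ r_corr(copper) = 1.169 μm/a
Convert to mass loss: 1.169 μm/a × 8.96 g/cm³ = 10.47 g·m⁻²·a⁻¹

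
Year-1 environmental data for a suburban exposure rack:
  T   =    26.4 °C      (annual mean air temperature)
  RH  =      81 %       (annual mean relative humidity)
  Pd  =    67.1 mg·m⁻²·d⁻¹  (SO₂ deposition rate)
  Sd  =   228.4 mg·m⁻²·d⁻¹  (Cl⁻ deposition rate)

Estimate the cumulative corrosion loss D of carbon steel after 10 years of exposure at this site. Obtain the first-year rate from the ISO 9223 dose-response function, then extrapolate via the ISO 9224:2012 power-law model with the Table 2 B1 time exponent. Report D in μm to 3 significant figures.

carbon steel: T>10 °C ⇒ hinge -0.054·(26.4−10) = -0.8856
  Pd branch = 1.77·Pd^0.52·e^(0.02·RH+f) = 32.87 μm/a
  Cl⁻ term: 0.102·228.4^0.62·exp(0.033·81+0.04·26.4) = 123.2
  sum: 32.87 + 123.2 → r_corr = 156 μm/a
ISO 9224: D(t) = r_corr · t^b with b = 0.523 (carbon steel, B1)
  D(10) = 156 × 10^0.523 = 156 × 3.334 = 520.3 μm

D(10) = 520 μm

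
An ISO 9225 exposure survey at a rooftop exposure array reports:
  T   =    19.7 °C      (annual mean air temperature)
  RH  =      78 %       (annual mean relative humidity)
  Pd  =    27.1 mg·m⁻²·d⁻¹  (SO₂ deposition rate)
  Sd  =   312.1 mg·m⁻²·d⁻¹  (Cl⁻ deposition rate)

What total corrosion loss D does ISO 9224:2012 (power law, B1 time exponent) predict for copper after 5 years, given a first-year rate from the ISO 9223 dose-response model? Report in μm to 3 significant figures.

copper: f(T) = -0.080·(T−10) [T>10 °C] = -0.7760
  Pd branch = 0.0053·Pd^0.26·e^(0.059·RH+f) = 0.5734 μm/a
  Cl⁻ term: 0.01025·312.1^0.27·exp(0.036·78+0.049·19.7) = 2.103
  r_corr = 0.5734 + 2.103 = 2.677 μm/a
Power-law: D(5) = r_corr · 5^0.667
  D(5) = 2.677 × 5^0.667 = 2.677 × 2.926 = 7.831 μm

D(5) = 7.83 μm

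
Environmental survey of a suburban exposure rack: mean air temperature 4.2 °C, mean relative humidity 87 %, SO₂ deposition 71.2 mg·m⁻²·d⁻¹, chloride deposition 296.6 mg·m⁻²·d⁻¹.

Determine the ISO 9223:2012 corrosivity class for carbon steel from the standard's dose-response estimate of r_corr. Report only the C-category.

C5

carbon steel: T≤10 °C ⇒ hinge +0.150·(4.2−10) = -0.8700
  Pd branch = 1.77·Pd^0.52·e^(0.02·RH+f) = 38.82 μm/a
  Sd branch = 0.102·Sd^0.62·e^(0.033·RH+0.04·T) = 72.64 μm/a
  sum: 38.82 + 72.64 → r_corr = 111.5 μm/a
Category bounds: 80…200 μm/a bracket r_corr ⇒ C5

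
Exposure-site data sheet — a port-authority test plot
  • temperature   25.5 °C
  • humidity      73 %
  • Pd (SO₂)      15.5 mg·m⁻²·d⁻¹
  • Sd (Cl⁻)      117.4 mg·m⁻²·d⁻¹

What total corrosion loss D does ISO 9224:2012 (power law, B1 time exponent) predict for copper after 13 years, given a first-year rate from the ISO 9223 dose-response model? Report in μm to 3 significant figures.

copper: temperature factor f = -0.080·(15.5) = -1.2400
  sulphur-dioxide contribution → 0.2321 μm/a
  chloride contribution → 1.793 μm/a
  ⇒ r_corr(copper) = 2.025 μm/a
Long-term exponent b (ISO 9224 Table 2, B1) = 0.667
  D(13) = 2.025 × 13^0.667 = 2.025 × 5.534 = 11.2 μm

D(13) = 11.2 μm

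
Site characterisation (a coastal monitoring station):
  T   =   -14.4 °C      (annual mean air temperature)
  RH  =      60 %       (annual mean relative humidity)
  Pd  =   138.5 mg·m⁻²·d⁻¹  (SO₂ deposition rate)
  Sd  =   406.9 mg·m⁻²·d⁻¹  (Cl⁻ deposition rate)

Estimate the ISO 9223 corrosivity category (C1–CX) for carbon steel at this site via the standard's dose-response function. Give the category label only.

carbon steel: f(T) = +0.150·(T−10) [T≤10 °C] = -3.6600
  Pd branch = 1.77·Pd^0.52·e^(0.02·RH+f) = 1.964 μm/a
  Sd branch = 0.102·Sd^0.62·e^(0.033·RH+0.04·T) = 17.23 μm/a
  r_corr = 1.964 + 17.23 = 19.19 μm/a
Category bounds: 1.3…25 μm/a bracket r_corr ⇒ C2

C2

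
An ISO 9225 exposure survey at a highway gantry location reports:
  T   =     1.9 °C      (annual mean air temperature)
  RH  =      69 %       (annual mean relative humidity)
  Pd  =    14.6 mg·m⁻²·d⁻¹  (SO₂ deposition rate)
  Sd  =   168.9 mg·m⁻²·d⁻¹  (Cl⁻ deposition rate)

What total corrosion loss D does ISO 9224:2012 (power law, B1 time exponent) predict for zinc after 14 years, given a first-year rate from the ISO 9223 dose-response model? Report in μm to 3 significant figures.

zinc: T≤10 °C ⇒ hinge +0.038·(1.9−10) = -0.3078
  SO₂ term: 0.0129·14.6^0.44·exp(0.046·69-0.3078) = 0.7374
  Sd branch = 0.0175·Sd^0.57·e^(0.008·RH+0.085·T) = 0.6647 μm/a
  r_corr = 0.7374 + 0.6647 = 1.402 μm/a
Power-law: D(14) = r_corr · 14^0.813
  D(14) = 1.402 × 14^0.813 = 1.402 × 8.547 = 11.98 μm

D(14) = 12.0 μm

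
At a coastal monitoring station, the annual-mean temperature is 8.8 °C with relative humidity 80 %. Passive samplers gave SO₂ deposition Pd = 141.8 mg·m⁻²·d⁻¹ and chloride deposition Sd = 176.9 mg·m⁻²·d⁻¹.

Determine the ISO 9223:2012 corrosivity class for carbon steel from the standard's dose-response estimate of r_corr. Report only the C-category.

carbon steel: T≤10 °C ⇒ hinge +0.150·(8.8−10) = -0.1800
  sulphur-dioxide contribution → 96.28 μm/a
  chloride contribution → 50.3 μm/a
  ⇒ r_corr(carbon steel) = 146.6 μm/a
147 μm/a falls in (80, 200] for carbon steel → category C5

C5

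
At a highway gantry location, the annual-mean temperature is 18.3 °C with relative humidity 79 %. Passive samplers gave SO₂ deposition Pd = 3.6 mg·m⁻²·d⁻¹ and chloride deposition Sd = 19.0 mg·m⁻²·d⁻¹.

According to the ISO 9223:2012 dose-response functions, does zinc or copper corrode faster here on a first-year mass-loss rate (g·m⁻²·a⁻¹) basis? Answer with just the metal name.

copper

zinc: T>10 °C ⇒ hinge -0.071·(18.3−10) = -0.5893
  SO₂ term: 0.0129·3.6^0.44·exp(0.046·79-0.5893) = 0.4761
  Cl⁻ term: 0.0175·19.0^0.57·exp(0.008·79+0.085·18.3) = 0.8355
  r_corr = 0.4761 + 0.8355 = 1.312 μm/a
  mass loss = 1.312 μm/a × 7.14 g/cm³ = 9.365 g·m⁻²·a⁻¹
copper: T>10 °C ⇒ hinge -0.080·(18.3−10) = -0.6640
  Pd branch = 0.0053·Pd^0.26·e^(0.059·RH+f) = 0.4025 μm/a
  Cl⁻ term: 0.01025·19.0^0.27·exp(0.036·79+0.049·18.3) = 0.9562
  r_corr = 0.4025 + 0.9562 = 1.359 μm/a
  mass loss = 1.359 μm/a × 8.96 g/cm³ = 12.17 g·m⁻²·a⁻¹
Ordering by g·m⁻²·a⁻¹: copper (12.2) > zinc (9.36)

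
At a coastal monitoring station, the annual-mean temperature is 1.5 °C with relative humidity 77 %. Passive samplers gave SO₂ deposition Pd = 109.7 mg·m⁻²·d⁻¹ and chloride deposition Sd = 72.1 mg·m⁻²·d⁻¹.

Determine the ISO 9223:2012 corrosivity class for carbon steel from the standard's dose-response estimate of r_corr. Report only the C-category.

carbon steel: T≤10 °C ⇒ hinge +0.150·(1.5−10) = -1.2750
  SO₂ term: 1.77·109.7^0.52·exp(0.02·77-1.2750) = 26.54
  Sd branch = 0.102·Sd^0.62·e^(0.033·RH+0.04·T) = 19.5 μm/a
  r_corr = 26.54 + 19.5 = 46.05 μm/a
ISO 9223 Table 2 (carbon steel): 25 < 46 ≤ 50 μm/a ⇒ C3

C3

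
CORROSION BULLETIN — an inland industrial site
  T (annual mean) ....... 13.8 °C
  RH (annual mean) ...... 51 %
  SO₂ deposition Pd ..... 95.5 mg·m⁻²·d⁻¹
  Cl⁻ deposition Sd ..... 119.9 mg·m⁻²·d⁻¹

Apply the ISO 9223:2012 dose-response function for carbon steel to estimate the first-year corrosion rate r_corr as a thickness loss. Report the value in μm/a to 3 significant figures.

r_corr = 61.3 μm/a

carbon steel: T>10 °C ⇒ hinge -0.054·(13.8−10) = -0.2052
  Pd branch = 1.77·Pd^0.52·e^(0.02·RH+f) = 42.8 μm/a
  Cl⁻ term: 0.102·119.9^0.62·exp(0.033·51+0.04·13.8) = 18.54
  r_corr = 42.8 + 18.54 = 61.34 μm/a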